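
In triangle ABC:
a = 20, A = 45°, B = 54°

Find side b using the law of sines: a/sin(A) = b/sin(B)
a/sin(A) = b/sin(B)  ⇒  b = a·sin(B)/sin(A) = 20·sin(54°)/sin(45°)
sin(54°) ≈ 0.809017, sin(45°) ≈ 0.707107
b ≈ 20·0.809017/0.707107 ≈ 16.1803/0.707107 ≈ 22.8825

b = 22.88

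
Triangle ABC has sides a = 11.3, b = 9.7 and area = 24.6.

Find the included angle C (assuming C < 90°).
Area = ½·a·b·sin(C)  ⇒  sin(C) = 2·Area/(a·b) = 2·24.6/(11.3·9.7) = 49.2/109.61 ≈ 0.448864
C = arcsin(0.448864) ≈ 26.6708° (taking the acute solution since C < 90°)

C = 26.67°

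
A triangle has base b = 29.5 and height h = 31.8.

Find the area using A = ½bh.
A = ½·b·h = ½·29.5·31.8 = ½·938.1 = 469.05

Area = 469.05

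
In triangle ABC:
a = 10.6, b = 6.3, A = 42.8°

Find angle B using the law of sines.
a/sin(A) = b/sin(B)  ⇒  sin(B) = b·sin(A)/a = 6.3·sin(42.8°)/10.6
sin(42.8°) ≈ 0.679441
sin(B) ≈ 6.3·0.679441/10.6 ≈ 4.28048/10.6 ≈ 0.403819
B = arcsin(0.403819) ≈ 23.8171°
(Since b ≤ a we need B ≤ A, so the obtuse alternative 180° − 23.8171° ≈ 156.183° is rejected.)

B = 23.82°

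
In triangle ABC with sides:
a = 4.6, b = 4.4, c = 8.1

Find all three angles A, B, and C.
Law of cosines for each angle (a² = 21.16, b² = 19.36, c² = 65.61):
cos(A) = (b² + c² − a²)/(2bc) = (19.36 + 65.61 − 21.16)/(2·4.4·8.1) = 63.81/71.28 ≈ 0.895202  ⇒  A ≈ 26.4656°
cos(B) = (a² + c² − b²)/(2ac) = (21.16 + 65.61 − 19.36)/(2·4.6·8.1) = 67.41/74.52 ≈ 0.904589  ⇒  B ≈ 25.232°
cos(C) = (a² + b² − c²)/(2ab) = (21.16 + 19.36 − 65.61)/(2·4.6·4.4) = -25.09/40.48 ≈ -0.619812  ⇒  C ≈ 128.302°
Check: A + B + C ≈ 180°

A = 26.47°, B = 25.23°, C = 128.3°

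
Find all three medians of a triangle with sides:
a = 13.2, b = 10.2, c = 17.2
Median formula: m_a = ½√(2b² + 2c² − a²) (and cyclically). a² = 174.24, b² = 104.04, c² = 295.84.
m_a = ½√(2·104.04 + 2·295.84 − 174.24) = ½√625.52 ≈ ½·25.0104 ≈ 12.5052
m_b = ½√(2·174.24 + 2·295.84 − 104.04) = ½√836.12 ≈ ½·28.9157 ≈ 14.4579
m_c = ½√(2·174.24 + 2·104.04 − 295.84) = ½√260.72 ≈ ½·16.1468 ≈ 8.07341

m_a = 12.51, m_b = 14.46, m_c = 8.073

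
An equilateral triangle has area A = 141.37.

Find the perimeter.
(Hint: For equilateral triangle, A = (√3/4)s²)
A = (√3/4)s²  ⇒  s² = 4A/√3 = 4·141.37/√3 = 565.48/1.73205 ≈ 326.48
s ≈ √326.48 ≈ 18.0688
Perimeter = 3s ≈ 3·18.0688 ≈ 54.2063

Perimeter = 54.21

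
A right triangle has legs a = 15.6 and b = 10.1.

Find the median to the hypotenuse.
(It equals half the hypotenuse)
Hypotenuse c = √(a² + b²) = √(243.36 + 102.01) = √345.37 ≈ 18.5841
Median to hypotenuse = c/2 ≈ 18.5841/2 ≈ 9.29207

Median = 9.292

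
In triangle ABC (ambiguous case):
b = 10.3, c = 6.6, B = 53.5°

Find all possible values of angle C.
b/sin(B) = c/sin(C)  ⇒  sin(C) = c·sin(B)/b = 6.6·sin(53.5°)/10.3
sin(53.5°) ≈ 0.803857
sin(C) ≈ 6.6·0.803857/10.3 ≈ 5.30546/10.3 ≈ 0.515093
Candidate 1: C₁ = arcsin(0.515093) ≈ 31.0037°  →  A = 180° − 53.5° − 31.0037° ≈ 95.4963° > 0, valid
Candidate 2: C₂ = 180° − C₁ ≈ 148.996°  →  A = 180° − 53.5° − 148.996° ≈ -22.4963° ≤ 0, not a valid triangle

C = 31° (one solution)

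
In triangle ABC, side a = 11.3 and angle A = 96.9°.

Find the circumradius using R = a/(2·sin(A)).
R = a/(2·sin(A)) = 11.3/(2·sin(96.9°))
sin(96.9°) ≈ 0.992757
R ≈ 11.3/(2·0.992757) = 11.3/1.98551 ≈ 5.69122

R = 5.691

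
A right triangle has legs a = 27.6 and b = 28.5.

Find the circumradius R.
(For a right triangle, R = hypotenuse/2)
Hypotenuse c = √(a² + b²) = √(761.76 + 812.25) = √1574.01 ≈ 39.6738
R = c/2 ≈ 39.6738/2 ≈ 19.8369

R = 19.84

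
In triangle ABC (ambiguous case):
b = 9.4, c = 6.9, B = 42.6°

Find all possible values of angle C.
b/sin(B) = c/sin(C)  ⇒  sin(C) = c·sin(B)/b = 6.9·sin(42.6°)/9.4
sin(42.6°) ≈ 0.676876
sin(C) ≈ 6.9·0.676876/9.4 ≈ 4.67044/9.4 ≈ 0.496856
Candidate 1: C₁ = arcsin(0.496856) ≈ 29.7922°  →  A = 180° − 42.6° − 29.7922° ≈ 107.608° > 0, valid
Candidate 2: C₂ = 180° − C₁ ≈ 150.208°  →  A = 180° − 42.6° − 150.208° ≈ -12.8078° ≤ 0, not a valid triangle

C = 29.79° (one solution)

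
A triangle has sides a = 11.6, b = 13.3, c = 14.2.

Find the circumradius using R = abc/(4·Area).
First find the area with Heron's formula.
s = (11.6 + 13.3 + 14.2)/2 = 19.55
Area = √(s(s−a)(s−b)(s−c)) = √(19.55·7.95·6.25·5.35) ≈ √5196.94 ≈ 72.0898
abc = 11.6·13.3·14.2 = 2190.776
R = abc/(4·Area) ≈ 2190.776/(4·72.0898) = 2190.776/288.359 ≈ 7.59739

R = 7.597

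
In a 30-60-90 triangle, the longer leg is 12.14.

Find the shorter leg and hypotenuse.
In a 30-60-90 triangle the sides are in ratio 1 : √3 : 2, so short leg = long leg/√3 and hypotenuse = 2·(short leg).
Short leg = 12.14/√3 ≈ 12.14/1.73205 ≈ 7.00903
Hypotenuse = 2·7.00903 ≈ 14.0181

Short leg = 7.009, Hypotenuse = 14.02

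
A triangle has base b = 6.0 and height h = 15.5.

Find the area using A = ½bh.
A = ½·b·h = ½·6.0·15.5 = ½·93 = 46.5

Area = 46.5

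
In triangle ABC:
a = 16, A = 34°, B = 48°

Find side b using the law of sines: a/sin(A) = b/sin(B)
a/sin(A) = b/sin(B)  ⇒  b = a·sin(B)/sin(A) = 16·sin(48°)/sin(34°)
sin(48°) ≈ 0.743145, sin(34°) ≈ 0.559193
b ≈ 16·0.743145/0.559193 ≈ 11.8903/0.559193 ≈ 21.2634

b = 21.26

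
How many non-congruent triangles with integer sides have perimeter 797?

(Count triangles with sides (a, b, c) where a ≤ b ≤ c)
Let a ≤ b ≤ c with a + b + c = 797. The only binding inequality is a + b > c, i.e. 797 − c > c, so c < 797/2; and c ≥ 797/3 since c is the largest side.
So 266 ≤ c ≤ 398. For each c, b runs from ⌈(797 − c)/2⌉ up to c (then a = 797 − b − c satisfies 1 ≤ a ≤ b automatically), giving c − ⌈(797 − c)/2⌉ + 1 choices.
Summing over c: 1 + 3 + 4 + 6 + … + 198 + 199  (133 terms, c = 266, …, 398) = 13333
Check (closed form: nearest integer to p²/48 for even p, (p+3)²/48 for odd p): (797+3)²/48 = 800²/48 = 640000/48 ≈ 13333.33 → 13333

13333 triangles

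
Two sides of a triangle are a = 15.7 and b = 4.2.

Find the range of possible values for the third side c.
Triangle inequality: |a − b| < c < a + b
|a − b| = |15.7 − 4.2| = 11.5
a + b = 15.7 + 4.2 = 19.9

11.5 < c < 19.9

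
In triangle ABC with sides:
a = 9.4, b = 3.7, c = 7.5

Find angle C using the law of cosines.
c² = a² + b² − 2ab·cos(C)  ⇒  cos(C) = (a² + b² − c²)/(2ab)
cos(C) = (9.4² + 3.7² − 7.5²)/(2·9.4·3.7) = (88.36 + 13.69 − 56.25)/69.56 = 45.8/69.56 ≈ 0.658424
C = arccos(0.658424) ≈ 48.8202°

C = 48.82°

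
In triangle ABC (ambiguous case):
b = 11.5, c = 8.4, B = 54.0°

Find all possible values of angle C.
b/sin(B) = c/sin(C)  ⇒  sin(C) = c·sin(B)/b = 8.4·sin(54.0°)/11.5
sin(54.0°) ≈ 0.809017
sin(C) ≈ 8.4·0.809017/11.5 ≈ 6.79574/11.5 ≈ 0.590934
Candidate 1: C₁ = arcsin(0.590934) ≈ 36.2233°  →  A = 180° − 54.0° − 36.2233° ≈ 89.7767° > 0, valid
Candidate 2: C₂ = 180° − C₁ ≈ 143.777°  →  A = 180° − 54.0° − 143.777° ≈ -17.7767° ≤ 0, not a valid triangle

C = 36.22° (one solution)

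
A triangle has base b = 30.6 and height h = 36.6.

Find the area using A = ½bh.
A = ½·b·h = ½·30.6·36.6 = ½·1119.96 = 559.98

Area = 559.98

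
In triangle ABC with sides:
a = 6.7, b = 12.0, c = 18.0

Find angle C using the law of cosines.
c² = a² + b² − 2ab·cos(C)  ⇒  cos(C) = (a² + b² − c²)/(2ab)
cos(C) = (6.7² + 12.0² − 18.0²)/(2·6.7·12.0) = (44.89 + 144 − 324)/160.8 = -135.11/160.8 ≈ -0.840236
C = arccos(-0.840236) ≈ 147.165°

C = 147.2°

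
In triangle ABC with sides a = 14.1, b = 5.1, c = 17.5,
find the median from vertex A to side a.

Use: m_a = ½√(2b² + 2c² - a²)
m_a = ½√(2·5.1² + 2·17.5² − 14.1²) = ½√(2·26.01 + 2·306.25 − 198.81) = ½√(52.02 + 612.5 − 198.81) = ½√465.71
√465.71 ≈ 21.5803, so m_a ≈ 10.7902

m_a = 10.79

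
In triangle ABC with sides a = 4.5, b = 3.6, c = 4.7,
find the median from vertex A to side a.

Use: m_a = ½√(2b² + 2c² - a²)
m_a = ½√(2·3.6² + 2·4.7² − 4.5²) = ½√(2·12.96 + 2·22.09 − 20.25) = ½√(25.92 + 44.18 − 20.25) = ½√49.85
√49.85 ≈ 7.06045, so m_a ≈ 3.53023

m_a = 3.53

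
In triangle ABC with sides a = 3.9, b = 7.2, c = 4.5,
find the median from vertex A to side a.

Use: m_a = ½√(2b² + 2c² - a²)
m_a = ½√(2·7.2² + 2·4.5² − 3.9²) = ½√(2·51.84 + 2·20.25 − 15.21) = ½√(103.68 + 40.5 − 15.21) = ½√128.97
√128.97 ≈ 11.3565, so m_a ≈ 5.67825

m_a = 5.678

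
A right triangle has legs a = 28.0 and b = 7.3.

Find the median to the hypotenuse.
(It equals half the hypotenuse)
Hypotenuse c = √(a² + b²) = √(784 + 53.29) = √837.29 ≈ 28.936
Median to hypotenuse = c/2 ≈ 28.936/2 ≈ 14.468

Median = 14.47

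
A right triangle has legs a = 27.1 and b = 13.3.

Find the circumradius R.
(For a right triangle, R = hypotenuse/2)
Hypotenuse c = √(a² + b²) = √(734.41 + 176.89) = √911.3 ≈ 30.1877
R = c/2 ≈ 30.1877/2 ≈ 15.0939

R = 15.09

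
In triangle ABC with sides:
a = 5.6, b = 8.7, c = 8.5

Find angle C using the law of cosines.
c² = a² + b² − 2ab·cos(C)  ⇒  cos(C) = (a² + b² − c²)/(2ab)
cos(C) = (5.6² + 8.7² − 8.5²)/(2·5.6·8.7) = (31.36 + 75.69 − 72.25)/97.44 = 34.8/97.44 ≈ 0.357143
C = arccos(0.357143) ≈ 69.0752°

C = 69.08°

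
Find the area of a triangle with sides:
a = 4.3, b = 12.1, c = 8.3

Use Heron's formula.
s = (4.3 + 12.1 + 8.3)/2 = 24.7/2 = 12.35
s − a = 8.05, s − b = 0.25, s − c = 4.05
s(s−a)(s−b)(s−c) = 12.35·8.05·0.25·4.05 ≈ 100.66
Area = √100.66 ≈ 10.033

Area = 10.03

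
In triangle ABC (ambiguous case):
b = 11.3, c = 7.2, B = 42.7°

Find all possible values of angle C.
b/sin(B) = c/sin(C)  ⇒  sin(C) = c·sin(B)/b = 7.2·sin(42.7°)/11.3
sin(42.7°) ≈ 0.67816
sin(C) ≈ 7.2·0.67816/11.3 ≈ 4.88275/11.3 ≈ 0.432102
Candidate 1: C₁ = arcsin(0.432102) ≈ 25.601°  →  A = 180° − 42.7° − 25.601° ≈ 111.699° > 0, valid
Candidate 2: C₂ = 180° − C₁ ≈ 154.399°  →  A = 180° − 42.7° − 154.399° ≈ -17.099° ≤ 0, not a valid triangle

C = 25.6° (one solution)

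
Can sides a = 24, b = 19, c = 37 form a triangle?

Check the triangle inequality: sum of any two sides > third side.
a + b vs c: 24 + 19 = 43 > 37  ✓
a + c vs b: 24 + 37 = 61 > 19  ✓
b + c vs a: 19 + 37 = 56 > 24  ✓

Yes, triangle inequality satisfied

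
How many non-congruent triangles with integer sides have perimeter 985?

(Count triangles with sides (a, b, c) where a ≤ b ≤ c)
Let a ≤ b ≤ c with a + b + c = 985. The only binding inequality is a + b > c, i.e. 985 − c > c, so c < 985/2; and c ≥ 985/3 since c is the largest side.
So 329 ≤ c ≤ 492. For each c, b runs from ⌈(985 − c)/2⌉ up to c (then a = 985 − b − c satisfies 1 ≤ a ≤ b automatically), giving c − ⌈(985 − c)/2⌉ + 1 choices.
Summing over c: 2 + 3 + 5 + 6 + … + 245 + 246  (164 terms, c = 329, …, 492) = 20336
Check (closed form: nearest integer to p²/48 for even p, (p+3)²/48 for odd p): (985+3)²/48 = 988²/48 = 976144/48 ≈ 20336.33 → 20336

20336 triangles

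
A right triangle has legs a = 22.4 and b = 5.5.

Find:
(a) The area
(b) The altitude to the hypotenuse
(a) The legs are perpendicular, so Area = ½·a·b = ½·22.4·5.5 = ½·123.2 = 61.6
(b) Hypotenuse c = √(a² + b²) = √(501.76 + 30.25) = √532.01 ≈ 23.0653
    Area = ½·c·h_c  ⇒  h_c = 2·Area/c = 123.2/23.0653 ≈ 5.34135

Area = 61.6, h_c = 5.341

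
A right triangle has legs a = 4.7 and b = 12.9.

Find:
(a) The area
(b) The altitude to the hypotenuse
(a) The legs are perpendicular, so Area = ½·a·b = ½·4.7·12.9 = ½·60.63 = 30.315
(b) Hypotenuse c = √(a² + b²) = √(22.09 + 166.41) = √188.5 ≈ 13.7295
    Area = ½·c·h_c  ⇒  h_c = 2·Area/c = 60.63/13.7295 ≈ 4.41603

Area = 30.315, h_c = 4.416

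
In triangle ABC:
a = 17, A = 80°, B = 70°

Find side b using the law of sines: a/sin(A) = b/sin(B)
a/sin(A) = b/sin(B)  ⇒  b = a·sin(B)/sin(A) = 17·sin(70°)/sin(80°)
sin(70°) ≈ 0.939693, sin(80°) ≈ 0.984808
b ≈ 17·0.939693/0.984808 ≈ 15.9748/0.984808 ≈ 16.2212

b = 16.22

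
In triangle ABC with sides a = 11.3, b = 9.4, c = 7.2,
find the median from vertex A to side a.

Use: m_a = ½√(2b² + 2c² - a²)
m_a = ½√(2·9.4² + 2·7.2² − 11.3²) = ½√(2·88.36 + 2·51.84 − 127.69) = ½√(176.72 + 103.68 − 127.69) = ½√152.71
√152.71 ≈ 12.3576, so m_a ≈ 6.17879

m_a = 6.179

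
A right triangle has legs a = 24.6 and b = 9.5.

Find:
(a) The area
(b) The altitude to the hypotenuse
(a) The legs are perpendicular, so Area = ½·a·b = ½·24.6·9.5 = ½·233.7 = 116.85
(b) Hypotenuse c = √(a² + b²) = √(605.16 + 90.25) = √695.41 ≈ 26.3706
    Area = ½·c·h_c  ⇒  h_c = 2·Area/c = 233.7/26.3706 ≈ 8.86213

Area = 116.85, h_c = 8.862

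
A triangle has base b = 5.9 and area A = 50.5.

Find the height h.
A = ½·b·h  ⇒  h = 2A/b = 2·50.5/5.9 = 101/5.9 ≈ 17.1186

h = 17.12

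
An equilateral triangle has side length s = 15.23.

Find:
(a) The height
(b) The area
(a) The height splits the triangle into two 30-60-90 halves: h = s·√3/2 = 15.23·1.73205/2 ≈ 26.3791/2 ≈ 13.1896
(b) Area = (√3/4)·s² = (√3/4)·15.23² = (√3/4)·231.9529 ≈ 0.433013·231.9529 ≈ 100.439

Height = 13.19, Area = 100.4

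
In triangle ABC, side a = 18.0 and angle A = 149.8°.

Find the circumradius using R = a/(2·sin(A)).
R = a/(2·sin(A)) = 18.0/(2·sin(149.8°))
sin(149.8°) ≈ 0.50302
R ≈ 18.0/(2·0.50302) = 18.0/1.00604 ≈ 17.8919

R = 17.89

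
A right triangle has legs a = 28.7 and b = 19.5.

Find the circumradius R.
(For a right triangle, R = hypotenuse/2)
Hypotenuse c = √(a² + b²) = √(823.69 + 380.25) = √1203.94 ≈ 34.6978
R = c/2 ≈ 34.6978/2 ≈ 17.3489

R = 17.35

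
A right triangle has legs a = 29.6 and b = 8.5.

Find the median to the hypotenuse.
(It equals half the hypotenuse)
Hypotenuse c = √(a² + b²) = √(876.16 + 72.25) = √948.41 ≈ 30.7963
Median to hypotenuse = c/2 ≈ 30.7963/2 ≈ 15.3981

Median = 15.4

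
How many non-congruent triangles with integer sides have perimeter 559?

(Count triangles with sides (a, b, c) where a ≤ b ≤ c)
Let a ≤ b ≤ c with a + b + c = 559. The only binding inequality is a + b > c, i.e. 559 − c > c, so c < 559/2; and c ≥ 559/3 since c is the largest side.
So 187 ≤ c ≤ 279. For each c, b runs from ⌈(559 − c)/2⌉ up to c (then a = 559 − b − c satisfies 1 ≤ a ≤ b automatically), giving c − ⌈(559 − c)/2⌉ + 1 choices.
Summing over c: 2 + 3 + 5 + 6 + … + 138 + 140  (93 terms, c = 187, …, 279) = 6580
Check (closed form: nearest integer to p²/48 for even p, (p+3)²/48 for odd p): (559+3)²/48 = 562²/48 = 315844/48 ≈ 6580.08 → 6580

6580 triangles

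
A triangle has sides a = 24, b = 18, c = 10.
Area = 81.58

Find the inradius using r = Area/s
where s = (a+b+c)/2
s = (24 + 18 + 10)/2 = 52/2 = 26
r = Area/s = 81.58/26 ≈ 3.13769

r = 3.138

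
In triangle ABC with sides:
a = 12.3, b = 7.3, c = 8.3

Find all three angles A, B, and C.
Law of cosines for each angle (a² = 151.29, b² = 53.29, c² = 68.89):
cos(A) = (b² + c² − a²)/(2bc) = (53.29 + 68.89 − 151.29)/(2·7.3·8.3) = -29.11/121.18 ≈ -0.240221  ⇒  A ≈ 103.9°
cos(B) = (a² + c² − b²)/(2ac) = (151.29 + 68.89 − 53.29)/(2·12.3·8.3) = 166.89/204.18 ≈ 0.817367  ⇒  B ≈ 35.1779°
cos(C) = (a² + b² − c²)/(2ab) = (151.29 + 53.29 − 68.89)/(2·12.3·7.3) = 135.69/179.58 ≈ 0.755596  ⇒  C ≈ 40.9225°
Check: A + B + C ≈ 180°

A = 103.9°, B = 35.18°, C = 40.92°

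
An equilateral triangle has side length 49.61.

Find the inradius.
r = Area/s with s the semi-perimeter.
Area = (√3/4)·49.61² = (√3/4)·2461.1521 ≈ 0.433013·2461.1521 ≈ 1065.71
s = 3·49.61/2 = 74.415
r ≈ 1065.71/74.415 ≈ 14.3212
(Equivalently r = side/(2√3) = 49.61/3.4641 ≈ 14.3212.)

r = 14.32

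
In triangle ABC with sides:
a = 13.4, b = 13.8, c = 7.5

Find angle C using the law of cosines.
c² = a² + b² − 2ab·cos(C)  ⇒  cos(C) = (a² + b² − c²)/(2ab)
cos(C) = (13.4² + 13.8² − 7.5²)/(2·13.4·13.8) = (179.56 + 190.44 − 56.25)/369.84 = 313.75/369.84 ≈ 0.84834
C = arccos(0.84834) ≈ 31.9684°

C = 31.97°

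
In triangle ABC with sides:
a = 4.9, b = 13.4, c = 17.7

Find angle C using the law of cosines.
c² = a² + b² − 2ab·cos(C)  ⇒  cos(C) = (a² + b² − c²)/(2ab)
cos(C) = (4.9² + 13.4² − 17.7²)/(2·4.9·13.4) = (24.01 + 179.56 − 313.29)/131.32 = -109.72/131.32 ≈ -0.835516
C = arccos(-0.835516) ≈ 146.67°

C = 146.7°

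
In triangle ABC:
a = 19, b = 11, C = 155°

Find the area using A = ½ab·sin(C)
A = ½·a·b·sin(C) = ½·19·11·sin(155°)
sin(155°) ≈ 0.422618
A ≈ ½·209·0.422618 = 104.5·0.422618 ≈ 44.1636

Area = 44.16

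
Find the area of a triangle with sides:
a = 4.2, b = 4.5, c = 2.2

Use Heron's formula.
s = (4.2 + 4.5 + 2.2)/2 = 10.9/2 = 5.45
s − a = 1.25, s − b = 0.95, s − c = 3.25
s(s−a)(s−b)(s−c) = 5.45·1.25·0.95·3.25 ≈ 21.0336
Area = √21.0336 ≈ 4.58624

Area = 4.586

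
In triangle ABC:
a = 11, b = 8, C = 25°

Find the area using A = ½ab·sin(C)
A = ½·a·b·sin(C) = ½·11·8·sin(25°)
sin(25°) ≈ 0.422618
A ≈ ½·88·0.422618 = 44·0.422618 ≈ 18.5952

Area = 18.6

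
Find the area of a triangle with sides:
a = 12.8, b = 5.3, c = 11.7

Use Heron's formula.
s = (12.8 + 5.3 + 11.7)/2 = 29.8/2 = 14.9
s − a = 2.1, s − b = 9.6, s − c = 3.2
s(s−a)(s−b)(s−c) = 14.9·2.1·9.6·3.2 ≈ 961.229
Area = √961.229 ≈ 31.0037

Area = 31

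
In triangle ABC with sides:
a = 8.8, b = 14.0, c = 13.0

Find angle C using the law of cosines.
c² = a² + b² − 2ab·cos(C)  ⇒  cos(C) = (a² + b² − c²)/(2ab)
cos(C) = (8.8² + 14.0² − 13.0²)/(2·8.8·14.0) = (77.44 + 196 − 169)/246.4 = 104.44/246.4 ≈ 0.423864
C = arccos(0.423864) ≈ 64.9212°

C = 64.92°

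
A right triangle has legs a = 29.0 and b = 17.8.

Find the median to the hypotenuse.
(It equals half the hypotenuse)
Hypotenuse c = √(a² + b²) = √(841 + 316.84) = √1157.84 ≈ 34.027
Median to hypotenuse = c/2 ≈ 34.027/2 ≈ 17.0135

Median = 17.01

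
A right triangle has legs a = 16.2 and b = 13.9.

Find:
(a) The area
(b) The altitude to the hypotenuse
(a) The legs are perpendicular, so Area = ½·a·b = ½·16.2·13.9 = ½·225.18 = 112.59
(b) Hypotenuse c = √(a² + b²) = √(262.44 + 193.21) = √455.65 ≈ 21.346
    Area = ½·c·h_c  ⇒  h_c = 2·Area/c = 225.18/21.346 ≈ 10.5491

Area = 112.59, h_c = 10.55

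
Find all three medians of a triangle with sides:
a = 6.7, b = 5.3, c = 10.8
Median formula: m_a = ½√(2b² + 2c² − a²) (and cyclically). a² = 44.89, b² = 28.09, c² = 116.64.
m_a = ½√(2·28.09 + 2·116.64 − 44.89) = ½√244.57 ≈ ½·15.6387 ≈ 7.81937
m_b = ½√(2·44.89 + 2·116.64 − 28.09) = ½√294.97 ≈ ½·17.1747 ≈ 8.58735
m_c = ½√(2·44.89 + 2·28.09 − 116.64) = ½√29.32 ≈ ½·5.41479 ≈ 2.7074

m_a = 7.819, m_b = 8.587, m_c = 2.707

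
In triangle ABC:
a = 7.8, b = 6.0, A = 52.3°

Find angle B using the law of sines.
a/sin(A) = b/sin(B)  ⇒  sin(B) = b·sin(A)/a = 6.0·sin(52.3°)/7.8
sin(52.3°) ≈ 0.791224
sin(B) ≈ 6.0·0.791224/7.8 ≈ 4.74734/7.8 ≈ 0.608633
B = arcsin(0.608633) ≈ 37.4908°
(Since b ≤ a we need B ≤ A, so the obtuse alternative 180° − 37.4908° ≈ 142.509° is rejected.)

B = 37.49°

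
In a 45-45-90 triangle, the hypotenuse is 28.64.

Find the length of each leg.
In a 45-45-90 triangle hypotenuse = leg·√2, so leg = hypotenuse/√2.
Leg = 28.64/√2 ≈ 28.64/1.41421 ≈ 20.2515

Each leg = 20.25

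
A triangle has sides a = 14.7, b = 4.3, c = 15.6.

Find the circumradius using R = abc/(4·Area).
First find the area with Heron's formula.
s = (14.7 + 4.3 + 15.6)/2 = 17.3
Area = √(s(s−a)(s−b)(s−c)) = √(17.3·2.6·13·1.7) ≈ √994.058 ≈ 31.5287
abc = 14.7·4.3·15.6 = 986.076
R = abc/(4·Area) ≈ 986.076/(4·31.5287) = 986.076/126.115 ≈ 7.81888

R = 7.819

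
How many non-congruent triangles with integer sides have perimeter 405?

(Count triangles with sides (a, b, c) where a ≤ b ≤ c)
Let a ≤ b ≤ c with a + b + c = 405. The only binding inequality is a + b > c, i.e. 405 − c > c, so c < 405/2; and c ≥ 405/3 since c is the largest side.
So 135 ≤ c ≤ 202. For each c, b runs from ⌈(405 − c)/2⌉ up to c (then a = 405 − b − c satisfies 1 ≤ a ≤ b automatically), giving c − ⌈(405 − c)/2⌉ + 1 choices.
Summing over c: 1 + 2 + 4 + 5 + … + 100 + 101  (68 terms, c = 135, …, 202) = 3468
Check (closed form: nearest integer to p²/48 for even p, (p+3)²/48 for odd p): (405+3)²/48 = 408²/48 = 166464/48 ≈ 3468.00 → 3468

3468 triangles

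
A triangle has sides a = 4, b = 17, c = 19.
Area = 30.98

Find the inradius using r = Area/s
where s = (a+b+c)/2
s = (4 + 17 + 19)/2 = 40/2 = 20
r = Area/s = 30.98/20 ≈ 1.549

r = 1.549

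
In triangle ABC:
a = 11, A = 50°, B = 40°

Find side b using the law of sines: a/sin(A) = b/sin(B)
a/sin(A) = b/sin(B)  ⇒  b = a·sin(B)/sin(A) = 11·sin(40°)/sin(50°)
sin(40°) ≈ 0.642788, sin(50°) ≈ 0.766044
b ≈ 11·0.642788/0.766044 ≈ 7.07066/0.766044 ≈ 9.2301

b = 9.23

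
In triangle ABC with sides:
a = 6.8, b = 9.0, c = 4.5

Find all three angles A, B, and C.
Law of cosines for each angle (a² = 46.24, b² = 81, c² = 20.25):
cos(A) = (b² + c² − a²)/(2bc) = (81 + 20.25 − 46.24)/(2·9.0·4.5) = 55.01/81 ≈ 0.679136  ⇒  A ≈ 47.2239°
cos(B) = (a² + c² − b²)/(2ac) = (46.24 + 20.25 − 81)/(2·6.8·4.5) = -14.51/61.2 ≈ -0.237092  ⇒  B ≈ 103.715°
cos(C) = (a² + b² − c²)/(2ab) = (46.24 + 81 − 20.25)/(2·6.8·9.0) = 106.99/122.4 ≈ 0.874101  ⇒  C ≈ 29.0612°
Check: A + B + C ≈ 180°

A = 47.22°, B = 103.7°, C = 29.06°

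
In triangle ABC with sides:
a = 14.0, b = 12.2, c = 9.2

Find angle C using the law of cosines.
c² = a² + b² − 2ab·cos(C)  ⇒  cos(C) = (a² + b² − c²)/(2ab)
cos(C) = (14.0² + 12.2² − 9.2²)/(2·14.0·12.2) = (196 + 148.84 − 84.64)/341.6 = 260.2/341.6 ≈ 0.76171
C = arccos(0.76171) ≈ 40.3849°

C = 40.38°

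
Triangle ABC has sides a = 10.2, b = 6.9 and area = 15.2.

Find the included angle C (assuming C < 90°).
Area = ½·a·b·sin(C)  ⇒  sin(C) = 2·Area/(a·b) = 2·15.2/(10.2·6.9) = 30.4/70.38 ≈ 0.431941
C = arcsin(0.431941) ≈ 25.5908° (taking the acute solution since C < 90°)

C = 25.59°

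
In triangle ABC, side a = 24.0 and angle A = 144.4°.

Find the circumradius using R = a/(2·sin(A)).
R = a/(2·sin(A)) = 24.0/(2·sin(144.4°))
sin(144.4°) ≈ 0.582123
R ≈ 24.0/(2·0.582123) = 24.0/1.16425 ≈ 20.6142

R = 20.61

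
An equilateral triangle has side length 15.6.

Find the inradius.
r = Area/s with s the semi-perimeter.
Area = (√3/4)·15.6² = (√3/4)·243.36 ≈ 0.433013·243.36 ≈ 105.378
s = 3·15.6/2 = 23.4
r ≈ 105.378/23.4 ≈ 4.50333
(Equivalently r = side/(2√3) = 15.6/3.4641 ≈ 4.50333.)

r = 4.503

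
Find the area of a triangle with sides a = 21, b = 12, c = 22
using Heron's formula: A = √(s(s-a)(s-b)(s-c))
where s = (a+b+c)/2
s = (21 + 12 + 22)/2 = 55/2 = 27.5
s − a = 6.5, s − b = 15.5, s − c = 5.5
s(s−a)(s−b)(s−c) = 27.5·6.5·15.5·5.5 = 15238.4375
Area = √15238.4375 ≈ 123.444

s = 27.5, Area = 123.4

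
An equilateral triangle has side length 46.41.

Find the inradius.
r = Area/s with s the semi-perimeter.
Area = (√3/4)·46.41² = (√3/4)·2153.8881 ≈ 0.433013·2153.8881 ≈ 932.661
s = 3·46.41/2 = 69.615
r ≈ 932.661/69.615 ≈ 13.3974
(Equivalently r = side/(2√3) = 46.41/3.4641 ≈ 13.3974.)

r = 13.4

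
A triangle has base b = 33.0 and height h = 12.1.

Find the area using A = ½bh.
A = ½·b·h = ½·33.0·12.1 = ½·399.3 = 199.65

Area = 199.65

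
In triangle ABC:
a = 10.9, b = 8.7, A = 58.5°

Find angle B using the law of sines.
a/sin(A) = b/sin(B)  ⇒  sin(B) = b·sin(A)/a = 8.7·sin(58.5°)/10.9
sin(58.5°) ≈ 0.85264
sin(B) ≈ 8.7·0.85264/10.9 ≈ 7.41797/10.9 ≈ 0.680548
B = arcsin(0.680548) ≈ 42.8865°
(Since b ≤ a we need B ≤ A, so the obtuse alternative 180° − 42.8865° ≈ 137.114° is rejected.)

B = 42.89°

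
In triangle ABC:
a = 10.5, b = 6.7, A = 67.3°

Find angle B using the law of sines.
a/sin(A) = b/sin(B)  ⇒  sin(B) = b·sin(A)/a = 6.7·sin(67.3°)/10.5
sin(67.3°) ≈ 0.922538
sin(B) ≈ 6.7·0.922538/10.5 ≈ 6.18101/10.5 ≈ 0.588667
B = arcsin(0.588667) ≈ 36.0625°
(Since b ≤ a we need B ≤ A, so the obtuse alternative 180° − 36.0625° ≈ 143.938° is rejected.)

B = 36.06°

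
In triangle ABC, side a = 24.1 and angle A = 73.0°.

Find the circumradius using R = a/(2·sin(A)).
R = a/(2·sin(A)) = 24.1/(2·sin(73.0°))
sin(73.0°) ≈ 0.956305
R ≈ 24.1/(2·0.956305) = 24.1/1.91261 ≈ 12.6006

R = 12.6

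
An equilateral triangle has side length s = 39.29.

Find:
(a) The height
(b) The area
(a) The height splits the triangle into two 30-60-90 halves: h = s·√3/2 = 39.29·1.73205/2 ≈ 68.0523/2 ≈ 34.0261
(b) Area = (√3/4)·s² = (√3/4)·39.29² = (√3/4)·1543.7041 ≈ 0.433013·1543.7041 ≈ 668.443

Height = 34.03, Area = 668.4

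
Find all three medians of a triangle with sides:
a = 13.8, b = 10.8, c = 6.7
Median formula: m_a = ½√(2b² + 2c² − a²) (and cyclically). a² = 190.44, b² = 116.64, c² = 44.89.
m_a = ½√(2·116.64 + 2·44.89 − 190.44) = ½√132.62 ≈ ½·11.5161 ≈ 5.75804
m_b = ½√(2·190.44 + 2·44.89 − 116.64) = ½√354.02 ≈ ½·18.8154 ≈ 9.40771
m_c = ½√(2·190.44 + 2·116.64 − 44.89) = ½√569.27 ≈ ½·23.8594 ≈ 11.9297

m_a = 5.758, m_b = 9.408, m_c = 11.93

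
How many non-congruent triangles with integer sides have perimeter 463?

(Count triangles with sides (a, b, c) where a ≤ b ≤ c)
Let a ≤ b ≤ c with a + b + c = 463. The only binding inequality is a + b > c, i.e. 463 − c > c, so c < 463/2; and c ≥ 463/3 since c is the largest side.
So 155 ≤ c ≤ 231. For each c, b runs from ⌈(463 − c)/2⌉ up to c (then a = 463 − b − c satisfies 1 ≤ a ≤ b automatically), giving c − ⌈(463 − c)/2⌉ + 1 choices.
Summing over c: 2 + 3 + 5 + 6 + … + 114 + 116  (77 terms, c = 155, …, 231) = 4524
Check (closed form: nearest integer to p²/48 for even p, (p+3)²/48 for odd p): (463+3)²/48 = 466²/48 = 217156/48 ≈ 4524.08 → 4524

4524 triangles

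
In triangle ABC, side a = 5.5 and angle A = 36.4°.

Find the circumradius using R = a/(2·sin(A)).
R = a/(2·sin(A)) = 5.5/(2·sin(36.4°))
sin(36.4°) ≈ 0.593419
R ≈ 5.5/(2·0.593419) = 5.5/1.18684 ≈ 4.63416

R = 4.634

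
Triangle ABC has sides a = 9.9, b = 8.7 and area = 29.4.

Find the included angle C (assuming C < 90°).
Area = ½·a·b·sin(C)  ⇒  sin(C) = 2·Area/(a·b) = 2·29.4/(9.9·8.7) = 58.8/86.13 ≈ 0.682689
C = arcsin(0.682689) ≈ 43.0541° (taking the acute solution since C < 90°)

C = 43.05°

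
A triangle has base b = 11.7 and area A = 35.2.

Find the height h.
A = ½·b·h  ⇒  h = 2A/b = 2·35.2/11.7 = 70.4/11.7 ≈ 6.01709

h = 6.017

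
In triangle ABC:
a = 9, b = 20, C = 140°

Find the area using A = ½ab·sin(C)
A = ½·a·b·sin(C) = ½·9·20·sin(140°)
sin(140°) ≈ 0.642788
A ≈ ½·180·0.642788 = 90·0.642788 ≈ 57.8509

Area = 57.85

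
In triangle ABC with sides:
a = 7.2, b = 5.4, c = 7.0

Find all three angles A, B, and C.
Law of cosines for each angle (a² = 51.84, b² = 29.16, c² = 49):
cos(A) = (b² + c² − a²)/(2bc) = (29.16 + 49 − 51.84)/(2·5.4·7.0) = 26.32/75.6 ≈ 0.348148  ⇒  A ≈ 69.6259°
cos(B) = (a² + c² − b²)/(2ac) = (51.84 + 49 − 29.16)/(2·7.2·7.0) = 71.68/100.8 ≈ 0.711111  ⇒  B ≈ 44.6746°
cos(C) = (a² + b² − c²)/(2ab) = (51.84 + 29.16 − 49)/(2·7.2·5.4) = 32/77.76 ≈ 0.411523  ⇒  C ≈ 65.6995°
Check: A + B + C ≈ 180°

A = 69.63°, B = 44.67°, C = 65.7°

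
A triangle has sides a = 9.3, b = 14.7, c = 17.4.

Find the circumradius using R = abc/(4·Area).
First find the area with Heron's formula.
s = (9.3 + 14.7 + 17.4)/2 = 20.7
Area = √(s(s−a)(s−b)(s−c)) = √(20.7·11.4·6·3.3) ≈ √4672.4 ≈ 68.355
abc = 9.3·14.7·17.4 = 2378.754
R = abc/(4·Area) ≈ 2378.754/(4·68.355) = 2378.754/273.42 ≈ 8.7

R = 8.7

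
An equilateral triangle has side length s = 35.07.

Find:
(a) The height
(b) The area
(a) The height splits the triangle into two 30-60-90 halves: h = s·√3/2 = 35.07·1.73205/2 ≈ 60.743/2 ≈ 30.3715
(b) Area = (√3/4)·s² = (√3/4)·35.07² = (√3/4)·1229.9049 ≈ 0.433013·1229.9049 ≈ 532.564

Height = 30.37, Area = 532.6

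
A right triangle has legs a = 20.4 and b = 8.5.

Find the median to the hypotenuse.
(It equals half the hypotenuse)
Hypotenuse c = √(a² + b²) = √(416.16 + 72.25) = √488.41 ≈ 22.1
Median to hypotenuse = c/2 ≈ 22.1/2 ≈ 11.05

Median = 11.05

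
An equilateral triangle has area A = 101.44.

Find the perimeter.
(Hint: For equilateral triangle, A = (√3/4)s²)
A = (√3/4)s²  ⇒  s² = 4A/√3 = 4·101.44/√3 = 405.76/1.73205 ≈ 234.266
s ≈ √234.266 ≈ 15.3057
Perimeter = 3s ≈ 3·15.3057 ≈ 45.9172

Perimeter = 45.92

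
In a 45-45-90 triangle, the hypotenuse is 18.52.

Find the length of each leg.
In a 45-45-90 triangle hypotenuse = leg·√2, so leg = hypotenuse/√2.
Leg = 18.52/√2 ≈ 18.52/1.41421 ≈ 13.0956

Each leg = 13.1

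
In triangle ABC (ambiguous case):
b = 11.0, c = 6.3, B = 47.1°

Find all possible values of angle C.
b/sin(B) = c/sin(C)  ⇒  sin(C) = c·sin(B)/b = 6.3·sin(47.1°)/11.0
sin(47.1°) ≈ 0.732543
sin(C) ≈ 6.3·0.732543/11.0 ≈ 4.61502/11.0 ≈ 0.419547
Candidate 1: C₁ = arcsin(0.419547) ≈ 24.806°  →  A = 180° − 47.1° − 24.806° ≈ 108.094° > 0, valid
Candidate 2: C₂ = 180° − C₁ ≈ 155.194°  →  A = 180° − 47.1° − 155.194° ≈ -22.294° ≤ 0, not a valid triangle

C = 24.81° (one solution)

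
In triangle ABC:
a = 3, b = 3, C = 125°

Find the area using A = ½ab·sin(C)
A = ½·a·b·sin(C) = ½·3·3·sin(125°)
sin(125°) ≈ 0.819152
A ≈ ½·9·0.819152 = 4.5·0.819152 ≈ 3.68618

Area = 3.686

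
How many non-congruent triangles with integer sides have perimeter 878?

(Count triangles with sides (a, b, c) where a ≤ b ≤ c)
Let a ≤ b ≤ c with a + b + c = 878. The only binding inequality is a + b > c, i.e. 878 − c > c, so c < 878/2; and c ≥ 878/3 since c is the largest side.
So 293 ≤ c ≤ 438. For each c, b runs from ⌈(878 − c)/2⌉ up to c (then a = 878 − b − c satisfies 1 ≤ a ≤ b automatically), giving c − ⌈(878 − c)/2⌉ + 1 choices.
Summing over c: 1 + 3 + 4 + 6 + … + 217 + 219  (146 terms, c = 293, …, 438) = 16060
Check (closed form: nearest integer to p²/48 for even p, (p+3)²/48 for odd p): 878²/48 = 770884/48 ≈ 16060.08 → 16060

16060 triangles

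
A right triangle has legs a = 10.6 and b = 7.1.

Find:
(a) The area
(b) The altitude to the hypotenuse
(a) The legs are perpendicular, so Area = ½·a·b = ½·10.6·7.1 = ½·75.26 = 37.63
(b) Hypotenuse c = √(a² + b²) = √(112.36 + 50.41) = √162.77 ≈ 12.7581
    Area = ½·c·h_c  ⇒  h_c = 2·Area/c = 75.26/12.7581 ≈ 5.89898

Area = 37.63, h_c = 5.899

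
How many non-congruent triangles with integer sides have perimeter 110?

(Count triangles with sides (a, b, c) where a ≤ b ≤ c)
Let a ≤ b ≤ c with a + b + c = 110. The only binding inequality is a + b > c, i.e. 110 − c > c, so c < 110/2; and c ≥ 110/3 since c is the largest side.
So 37 ≤ c ≤ 54. For each c, b runs from ⌈(110 − c)/2⌉ up to c (then a = 110 − b − c satisfies 1 ≤ a ≤ b automatically), giving c − ⌈(110 − c)/2⌉ + 1 choices.
Summing over c: 1 + 3 + 4 + 6 + … + 25 + 27  (18 terms, c = 37, …, 54) = 252
Check (closed form: nearest integer to p²/48 for even p, (p+3)²/48 for odd p): 110²/48 = 12100/48 ≈ 252.08 → 252

252 triangles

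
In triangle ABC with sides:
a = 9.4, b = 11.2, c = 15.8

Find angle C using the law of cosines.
c² = a² + b² − 2ab·cos(C)  ⇒  cos(C) = (a² + b² − c²)/(2ab)
cos(C) = (9.4² + 11.2² − 15.8²)/(2·9.4·11.2) = (88.36 + 125.44 − 249.64)/210.56 = -35.84/210.56 ≈ -0.170213
C = arccos(-0.170213) ≈ 99.8002°

C = 99.8°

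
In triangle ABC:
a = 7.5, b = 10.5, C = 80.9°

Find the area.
Two sides and the included angle (SAS): A = ½·a·b·sin(C) = ½·7.5·10.5·sin(80.9°)
sin(80.9°) ≈ 0.987414
A ≈ ½·78.75·0.987414 = 39.375·0.987414 ≈ 38.8794

Area = 38.88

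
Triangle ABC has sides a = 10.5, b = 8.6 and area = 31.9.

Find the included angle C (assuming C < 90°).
Area = ½·a·b·sin(C)  ⇒  sin(C) = 2·Area/(a·b) = 2·31.9/(10.5·8.6) = 63.8/90.3 ≈ 0.706534
C = arcsin(0.706534) ≈ 44.9536° (taking the acute solution since C < 90°)

C = 44.95°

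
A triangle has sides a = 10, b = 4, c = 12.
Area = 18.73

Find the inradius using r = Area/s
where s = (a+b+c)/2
s = (10 + 4 + 12)/2 = 26/2 = 13
r = Area/s = 18.73/13 ≈ 1.44077

r = 1.441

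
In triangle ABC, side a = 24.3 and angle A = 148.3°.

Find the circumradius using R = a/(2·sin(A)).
R = a/(2·sin(A)) = 24.3/(2·sin(148.3°))
sin(148.3°) ≈ 0.525472
R ≈ 24.3/(2·0.525472) = 24.3/1.05094 ≈ 23.1221

R = 23.12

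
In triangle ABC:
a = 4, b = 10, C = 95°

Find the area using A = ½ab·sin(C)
A = ½·a·b·sin(C) = ½·4·10·sin(95°)
sin(95°) ≈ 0.996195
A ≈ ½·40·0.996195 = 20·0.996195 ≈ 19.9239

Area = 19.92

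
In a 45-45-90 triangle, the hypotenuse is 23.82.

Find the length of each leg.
In a 45-45-90 triangle hypotenuse = leg·√2, so leg = hypotenuse/√2.
Leg = 23.82/√2 ≈ 23.82/1.41421 ≈ 16.8433

Each leg = 16.84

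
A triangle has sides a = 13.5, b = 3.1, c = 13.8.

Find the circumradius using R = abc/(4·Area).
First find the area with Heron's formula.
s = (13.5 + 3.1 + 13.8)/2 = 15.2
Area = √(s(s−a)(s−b)(s−c)) = √(15.2·1.7·12.1·1.4) ≈ √437.73 ≈ 20.922
abc = 13.5·3.1·13.8 = 577.53
R = abc/(4·Area) ≈ 577.53/(4·20.922) = 577.53/83.688 ≈ 6.90099

R = 6.901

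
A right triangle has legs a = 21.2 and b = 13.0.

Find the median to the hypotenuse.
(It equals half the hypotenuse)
Hypotenuse c = √(a² + b²) = √(449.44 + 169) = √618.44 ≈ 24.8685
Median to hypotenuse = c/2 ≈ 24.8685/2 ≈ 12.4342

Median = 12.43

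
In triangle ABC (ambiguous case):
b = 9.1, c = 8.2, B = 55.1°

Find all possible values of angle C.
b/sin(B) = c/sin(C)  ⇒  sin(C) = c·sin(B)/b = 8.2·sin(55.1°)/9.1
sin(55.1°) ≈ 0.820152
sin(C) ≈ 8.2·0.820152/9.1 ≈ 6.72525/9.1 ≈ 0.739038
Candidate 1: C₁ = arcsin(0.739038) ≈ 47.6495°  →  A = 180° − 55.1° − 47.6495° ≈ 77.2505° > 0, valid
Candidate 2: C₂ = 180° − C₁ ≈ 132.35°  →  A = 180° − 55.1° − 132.35° ≈ -7.4505° ≤ 0, not a valid triangle

C = 47.65° (one solution)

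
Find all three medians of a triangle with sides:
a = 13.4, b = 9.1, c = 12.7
Median formula: m_a = ½√(2b² + 2c² − a²) (and cyclically). a² = 179.56, b² = 82.81, c² = 161.29.
m_a = ½√(2·82.81 + 2·161.29 − 179.56) = ½√308.64 ≈ ½·17.5682 ≈ 8.78408
m_b = ½√(2·179.56 + 2·161.29 − 82.81) = ½√598.89 ≈ ½·24.4722 ≈ 12.2361
m_c = ½√(2·179.56 + 2·82.81 − 161.29) = ½√363.45 ≈ ½·19.0644 ≈ 9.53218

m_a = 8.784, m_b = 12.24, m_c = 9.532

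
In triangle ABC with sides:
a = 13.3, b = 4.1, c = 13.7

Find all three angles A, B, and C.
Law of cosines for each angle (a² = 176.89, b² = 16.81, c² = 187.69):
cos(A) = (b² + c² − a²)/(2bc) = (16.81 + 187.69 − 176.89)/(2·4.1·13.7) = 27.61/112.34 ≈ 0.245772  ⇒  A ≈ 75.7726°
cos(B) = (a² + c² − b²)/(2ac) = (176.89 + 187.69 − 16.81)/(2·13.3·13.7) = 347.77/364.42 ≈ 0.954311  ⇒  B ≈ 17.3865°
cos(C) = (a² + b² − c²)/(2ab) = (176.89 + 16.81 − 187.69)/(2·13.3·4.1) = 6.01/109.06 ≈ 0.0551073  ⇒  C ≈ 86.841°
Check: A + B + C ≈ 180°

A = 75.77°, B = 17.39°, C = 86.84°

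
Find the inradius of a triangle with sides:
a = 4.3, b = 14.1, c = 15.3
r = Area/s where s is the semi-perimeter.
s = (4.3 + 14.1 + 15.3)/2 = 33.7/2 = 16.85
Area = √(s(s−a)(s−b)(s−c)) = √(16.85·12.55·2.75·1.55) ≈ √901.38 ≈ 30.023
r ≈ 30.023/16.85 ≈ 1.78178

r = 1.782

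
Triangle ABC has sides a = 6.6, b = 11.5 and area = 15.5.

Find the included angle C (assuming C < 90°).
Area = ½·a·b·sin(C)  ⇒  sin(C) = 2·Area/(a·b) = 2·15.5/(6.6·11.5) = 31/75.9 ≈ 0.408432
C = arcsin(0.408432) ≈ 24.1064° (taking the acute solution since C < 90°)

C = 24.11°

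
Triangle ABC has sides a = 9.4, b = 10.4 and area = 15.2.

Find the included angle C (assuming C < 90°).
Area = ½·a·b·sin(C)  ⇒  sin(C) = 2·Area/(a·b) = 2·15.2/(9.4·10.4) = 30.4/97.76 ≈ 0.310966
C = arcsin(0.310966) ≈ 18.1174° (taking the acute solution since C < 90°)

C = 18.12°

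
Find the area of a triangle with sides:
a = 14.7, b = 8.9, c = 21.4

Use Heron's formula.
s = (14.7 + 8.9 + 21.4)/2 = 45/2 = 22.5
s − a = 7.8, s − b = 13.6, s − c = 1.1
s(s−a)(s−b)(s−c) = 22.5·7.8·13.6·1.1 ≈ 2625.48
Area = √2625.48 ≈ 51.2394

Area = 51.24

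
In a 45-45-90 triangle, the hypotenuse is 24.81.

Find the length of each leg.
In a 45-45-90 triangle hypotenuse = leg·√2, so leg = hypotenuse/√2.
Leg = 24.81/√2 ≈ 24.81/1.41421 ≈ 17.5433

Each leg = 17.54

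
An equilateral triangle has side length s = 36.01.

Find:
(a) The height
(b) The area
(a) The height splits the triangle into two 30-60-90 halves: h = s·√3/2 = 36.01·1.73205/2 ≈ 62.3711/2 ≈ 31.1856
(b) Area = (√3/4)·s² = (√3/4)·36.01² = (√3/4)·1296.7201 ≈ 0.433013·1296.7201 ≈ 561.496

Height = 31.19, Area = 561.5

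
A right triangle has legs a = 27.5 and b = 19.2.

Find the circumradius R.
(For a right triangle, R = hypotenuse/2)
Hypotenuse c = √(a² + b²) = √(756.25 + 368.64) = √1124.89 ≈ 33.5394
R = c/2 ≈ 33.5394/2 ≈ 16.7697

R = 16.77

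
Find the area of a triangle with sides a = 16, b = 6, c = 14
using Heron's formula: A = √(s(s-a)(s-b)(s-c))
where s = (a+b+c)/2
s = (16 + 6 + 14)/2 = 36/2 = 18
s − a = 2, s − b = 12, s − c = 4
s(s−a)(s−b)(s−c) = 18·2·12·4 = 1728
Area = √1728 ≈ 41.5692

s = 18.0, Area = 41.57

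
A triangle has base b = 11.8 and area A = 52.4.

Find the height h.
A = ½·b·h  ⇒  h = 2A/b = 2·52.4/11.8 = 104.8/11.8 ≈ 8.88136

h = 8.881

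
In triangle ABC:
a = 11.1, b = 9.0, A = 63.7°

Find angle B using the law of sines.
a/sin(A) = b/sin(B)  ⇒  sin(B) = b·sin(A)/a = 9.0·sin(63.7°)/11.1
sin(63.7°) ≈ 0.896486
sin(B) ≈ 9.0·0.896486/11.1 ≈ 8.06838/11.1 ≈ 0.726881
B = arcsin(0.726881) ≈ 46.6255°
(Since b ≤ a we need B ≤ A, so the obtuse alternative 180° − 46.6255° ≈ 133.374° is rejected.)

B = 46.63°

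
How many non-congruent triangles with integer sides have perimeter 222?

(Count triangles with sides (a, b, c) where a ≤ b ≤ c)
Let a ≤ b ≤ c with a + b + c = 222. The only binding inequality is a + b > c, i.e. 222 − c > c, so c < 222/2; and c ≥ 222/3 since c is the largest side.
So 74 ≤ c ≤ 110. For each c, b runs from ⌈(222 − c)/2⌉ up to c (then a = 222 − b − c satisfies 1 ≤ a ≤ b automatically), giving c − ⌈(222 − c)/2⌉ + 1 choices.
Summing over c: 1 + 2 + 4 + 5 + … + 53 + 55  (37 terms, c = 74, …, 110) = 1027
Check (closed form: nearest integer to p²/48 for even p, (p+3)²/48 for odd p): 222²/48 = 49284/48 ≈ 1026.75 → 1027

1027 triangles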